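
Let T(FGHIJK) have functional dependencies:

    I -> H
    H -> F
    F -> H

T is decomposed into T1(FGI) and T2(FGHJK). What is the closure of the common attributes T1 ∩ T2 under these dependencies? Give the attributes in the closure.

T1 ∩ T2 = {FG}.
F → H applies, adding H
Closure: {FGH}.

FGH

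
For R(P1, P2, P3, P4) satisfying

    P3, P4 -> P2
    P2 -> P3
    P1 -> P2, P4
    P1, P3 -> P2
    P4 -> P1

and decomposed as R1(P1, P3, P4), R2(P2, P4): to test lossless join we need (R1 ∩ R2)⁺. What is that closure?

R1 ∩ R2 = {P4}.
P4 → P1 applies, adding P1
P1 → P2, P4 applies, adding P2
P2 → P3 applies, adding P3
Closure: {P1, P2, P3, P4}.

P1, P2, P3, P4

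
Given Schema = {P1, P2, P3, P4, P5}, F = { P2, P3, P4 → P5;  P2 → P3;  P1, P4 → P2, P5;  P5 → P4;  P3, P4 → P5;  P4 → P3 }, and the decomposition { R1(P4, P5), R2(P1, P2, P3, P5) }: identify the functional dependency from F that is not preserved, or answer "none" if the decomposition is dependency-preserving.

none

P2, P3, P4 → P5: restricted closure across fragments reaches P5.
P2 → P3 lies within R2.
P1, P4 → P2, P5: restricted closure across fragments reaches P2, P5.
P5 → P4 lies within R1.
P3, P4 → P5: restricted closure across fragments reaches P5.
P4 → P3: restricted closure across fragments reaches P3.
Every dependency is enforceable on the fragments, so the decomposition is dependency-preserving.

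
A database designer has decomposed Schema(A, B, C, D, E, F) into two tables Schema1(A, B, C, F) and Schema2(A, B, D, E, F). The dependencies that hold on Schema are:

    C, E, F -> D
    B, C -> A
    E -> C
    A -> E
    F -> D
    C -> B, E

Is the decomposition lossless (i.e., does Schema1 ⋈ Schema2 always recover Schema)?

Common attributes: Schema1 ∩ Schema2 = {A, B, F}.
Closure of {A, B, F}: A → E applies, adding E; F → D applies, adding D; E → C applies, adding C. So (A, B, F)⁺ = {A, B, C, D, E, F}.
This closure contains every attribute of Schema1, so Schema1 ∩ Schema2 → Schema1. The join is lossless.

Yes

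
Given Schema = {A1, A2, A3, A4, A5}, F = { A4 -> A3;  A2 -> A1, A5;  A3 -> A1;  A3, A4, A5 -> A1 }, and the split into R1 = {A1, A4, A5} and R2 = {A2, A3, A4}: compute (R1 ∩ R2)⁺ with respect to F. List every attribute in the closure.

R1 ∩ R2 = {A4}.
A4 → A3 applies, adding A3
A3 → A1 applies, adding A1
Closure: {A1, A3, A4}.

A1, A3, A4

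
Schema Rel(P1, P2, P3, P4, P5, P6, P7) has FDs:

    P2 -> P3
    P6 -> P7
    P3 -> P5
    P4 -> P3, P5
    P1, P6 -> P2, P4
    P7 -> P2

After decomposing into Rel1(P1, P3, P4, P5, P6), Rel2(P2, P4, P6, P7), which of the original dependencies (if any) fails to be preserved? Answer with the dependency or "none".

Check P2 → P3: no single fragment contains all of {P2, P3}, and the restricted closure of {P2} across the fragments never reaches {P3}.
P6 → P7 is preserved.
P3 → P5 is preserved.
P4 → P3, P5 is preserved.
P1, P6 → P2, P4 is preserved.
P7 → P2 is preserved.

P2 -> P3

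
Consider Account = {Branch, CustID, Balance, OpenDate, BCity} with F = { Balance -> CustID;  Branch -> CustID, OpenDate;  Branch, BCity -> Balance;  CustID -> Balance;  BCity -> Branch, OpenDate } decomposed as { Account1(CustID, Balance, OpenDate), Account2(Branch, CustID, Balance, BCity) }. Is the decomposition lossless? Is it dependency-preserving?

lossy and not dependency-preserving

Lossless test: (CustID, Balance)⁺ = {CustID, Balance}, which is a superkey of neither fragment — lossy.
Dependency preservation: the restricted closure of {Branch} across the fragments never reaches {CustID, OpenDate}, so Branch → CustID, OpenDate cannot be enforced without a join — not preserved.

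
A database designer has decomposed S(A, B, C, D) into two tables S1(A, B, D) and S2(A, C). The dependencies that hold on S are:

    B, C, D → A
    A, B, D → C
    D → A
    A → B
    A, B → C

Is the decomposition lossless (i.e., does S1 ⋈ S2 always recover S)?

Common attributes: S1 ∩ S2 = {A}.
Closure of {A}: A → B applies, adding B; A, B → C applies, adding C. So (A)⁺ = {A, B, C}.
This closure contains every attribute of S2, so S1 ∩ S2 → S2. The join is lossless.

Yes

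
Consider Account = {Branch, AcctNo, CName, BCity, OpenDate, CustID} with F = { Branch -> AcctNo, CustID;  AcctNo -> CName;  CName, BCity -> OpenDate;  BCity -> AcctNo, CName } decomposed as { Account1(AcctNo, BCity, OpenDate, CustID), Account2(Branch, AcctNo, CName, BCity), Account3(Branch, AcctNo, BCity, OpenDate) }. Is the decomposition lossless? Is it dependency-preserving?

lossy and not dependency-preserving

Lossless test (chase): Rows 2 and 3 agree on Branch; apply Branch→AcctNo, CustID and equate their AcctNo, CustID entries. Rows 1 and 2 agree on AcctNo; apply AcctNo→CName and equate their CName entries. Rows 1 and 3 agree on AcctNo; apply AcctNo→CName and equate their CName entries. Rows 1 and 2 agree on CName, BCity; apply CName, BCity→OpenDate and equate their OpenDate entries. No row becomes fully distinguished — the join is lossy.
Dependency preservation: the restricted closure of {Branch} across the fragments never reaches {AcctNo, CustID}, so Branch → AcctNo, CustID cannot be enforced without a join — not preserved.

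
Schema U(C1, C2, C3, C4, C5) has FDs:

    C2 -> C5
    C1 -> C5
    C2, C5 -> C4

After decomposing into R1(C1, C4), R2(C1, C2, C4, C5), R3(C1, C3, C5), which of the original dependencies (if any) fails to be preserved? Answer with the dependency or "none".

none

C2 → C5 lies within R2.
C1 → C5 lies within R2.
C2, C5 → C4 lies within R2.
Every dependency is enforceable on the fragments, so the decomposition is dependency-preserving.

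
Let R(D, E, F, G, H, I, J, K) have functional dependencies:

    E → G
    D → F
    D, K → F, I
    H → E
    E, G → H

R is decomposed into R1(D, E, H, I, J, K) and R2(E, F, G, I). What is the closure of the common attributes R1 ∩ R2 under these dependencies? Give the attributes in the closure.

E, G, H, I

R1 ∩ R2 = {E, I}.
E → G applies, adding G
E, G → H applies, adding H
Closure: {E, G, H, I}.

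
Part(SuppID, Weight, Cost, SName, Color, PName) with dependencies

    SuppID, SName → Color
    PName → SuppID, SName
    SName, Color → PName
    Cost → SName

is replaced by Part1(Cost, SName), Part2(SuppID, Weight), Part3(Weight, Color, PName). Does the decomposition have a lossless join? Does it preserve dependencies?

Lossless test (chase): applying each FD to every pair of rows produces no changes in the tableau, so no row becomes fully distinguished — the join is lossy.
Dependency preservation: the restricted closure of {SuppID, SName} across the fragments never reaches {Color}, so SuppID, SName → Color cannot be enforced without a join — not preserved.

lossy and not dependency-preserving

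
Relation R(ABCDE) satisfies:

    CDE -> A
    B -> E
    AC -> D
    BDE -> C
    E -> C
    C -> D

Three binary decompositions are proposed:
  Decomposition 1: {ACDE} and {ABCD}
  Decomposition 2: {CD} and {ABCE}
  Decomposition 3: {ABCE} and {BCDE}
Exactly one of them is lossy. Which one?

Decomposition 1

Decomposition 1: common = {ACD}, closure = {ACD} → lossy.
Decomposition 2: common = {C}, closure = {CD} → lossless.
Decomposition 3: common = {BCE}, closure = {ABCDE} → lossless.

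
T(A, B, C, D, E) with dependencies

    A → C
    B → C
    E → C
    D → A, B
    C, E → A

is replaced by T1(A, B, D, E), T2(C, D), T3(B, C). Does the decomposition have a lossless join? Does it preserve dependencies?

lossless but not dependency-preserving

Lossless test (chase): Rows 1 and 3 agree on B; apply B→C and equate their C entries. Rows 1 and 2 agree on D; apply D→A, B and equate their A, B entries. Row 1 is now all distinguished symbols — the join is lossless.
Dependency preservation: the restricted closure of {A} across the fragments never reaches {C}, so A → C cannot be enforced without a join — not preserved.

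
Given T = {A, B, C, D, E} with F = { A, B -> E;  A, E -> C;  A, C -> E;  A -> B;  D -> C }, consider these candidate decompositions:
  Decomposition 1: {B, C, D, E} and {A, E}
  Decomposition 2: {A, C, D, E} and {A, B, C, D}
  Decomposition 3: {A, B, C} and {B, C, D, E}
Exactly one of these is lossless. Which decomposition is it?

Decomposition 1: common = {E}, closure = {E} → lossy.
Decomposition 2: common = {A, C, D}, closure = {A, B, C, D, E} → lossless.
Decomposition 3: common = {B, C}, closure = {B, C} → lossy.

Decomposition 2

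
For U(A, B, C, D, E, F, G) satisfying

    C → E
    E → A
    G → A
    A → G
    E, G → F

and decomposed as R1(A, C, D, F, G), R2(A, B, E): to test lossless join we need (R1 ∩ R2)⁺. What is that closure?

R1 ∩ R2 = {A}.
A → G applies, adding G
Closure: {A, G}.

A, G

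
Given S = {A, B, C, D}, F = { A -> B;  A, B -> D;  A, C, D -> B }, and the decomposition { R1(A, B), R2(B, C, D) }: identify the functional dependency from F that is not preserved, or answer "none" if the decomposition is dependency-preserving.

A, B -> D

Check A, B → D: no single fragment contains all of {A, B, D}, and the restricted closure of {A, B} across the fragments never reaches {D}.
A → B is preserved.
A, C, D → B is preserved.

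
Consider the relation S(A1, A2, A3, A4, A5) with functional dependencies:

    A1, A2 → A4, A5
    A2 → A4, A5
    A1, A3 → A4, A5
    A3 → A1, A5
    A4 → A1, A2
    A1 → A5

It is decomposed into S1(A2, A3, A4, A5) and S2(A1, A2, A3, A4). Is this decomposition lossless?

Common attributes: S1 ∩ S2 = {A2, A3, A4}.
Closure of {A2, A3, A4}: A2 → A4, A5 applies, adding A5; A3 → A1, A5 applies, adding A1. So (A2, A3, A4)⁺ = {A1, A2, A3, A4, A5}.
This closure contains every attribute of S1, so S1 ∩ S2 → S1. The join is lossless.

Yes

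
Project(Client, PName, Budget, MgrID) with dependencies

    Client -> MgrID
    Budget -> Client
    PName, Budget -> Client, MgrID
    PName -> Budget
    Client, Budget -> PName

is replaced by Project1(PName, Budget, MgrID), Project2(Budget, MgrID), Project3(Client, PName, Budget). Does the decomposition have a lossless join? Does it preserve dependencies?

lossless but not dependency-preserving

Lossless test (chase): Rows 1 and 2 agree on Budget; apply Budget→Client and equate their Client entries. Rows 1 and 3 agree on Budget; apply Budget→Client and equate their Client entries. Rows 1 and 3 agree on PName, Budget; apply PName, Budget→Client, MgrID and equate their Client, MgrID entries. Rows 1 and 2 agree on Client, Budget; apply Client, Budget→PName and equate their PName entries. Row 1 is now all distinguished symbols — the join is lossless.
Dependency preservation: the restricted closure of {Client} across the fragments never reaches {MgrID}, so Client → MgrID cannot be enforced without a join — not preserved.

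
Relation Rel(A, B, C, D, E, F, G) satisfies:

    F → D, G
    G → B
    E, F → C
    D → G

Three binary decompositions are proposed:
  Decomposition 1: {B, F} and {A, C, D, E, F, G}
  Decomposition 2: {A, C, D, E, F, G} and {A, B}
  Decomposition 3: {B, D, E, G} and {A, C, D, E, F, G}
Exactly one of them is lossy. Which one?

Decomposition 2

Decomposition 1: common = {F}, closure = {B, D, F, G} → lossless.
Decomposition 2: common = {A}, closure = {A} → lossy.
Decomposition 3: common = {D, E, G}, closure = {B, D, E, G} → lossless.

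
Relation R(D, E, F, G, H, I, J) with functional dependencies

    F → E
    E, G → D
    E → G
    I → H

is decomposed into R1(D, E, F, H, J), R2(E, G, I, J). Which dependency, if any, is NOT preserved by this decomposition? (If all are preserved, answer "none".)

I → H

Check I → H: no single fragment contains all of {H, I}, and the restricted closure of {I} across the fragments never reaches {H}.
F → E is preserved.
E, G → D is preserved.
E → G is preserved.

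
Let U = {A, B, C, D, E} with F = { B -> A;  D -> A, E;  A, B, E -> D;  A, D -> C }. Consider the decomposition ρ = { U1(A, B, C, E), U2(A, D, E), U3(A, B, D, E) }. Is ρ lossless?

Chase test. Columns are A, B, C, D, E; row i has aⱼ where attribute j ∈ Ui, else bᵢⱼ.
Initial tableau (one row per fragment):
  row 1: a1 a2 a3 b14 a5
  row 2: a1 b22 b23 a4 a5
  row 3: a1 a2 b33 a4 a5
Rows 1 and 3 agree on A, B, E; apply A, B, E→D and equate their D entries.
Rows 1 and 2 agree on A, D; apply A, D→C and equate their C entries.
Rows 1 and 3 agree on A, D; apply A, D→C and equate their C entries.
Row 1 is now all distinguished symbols — the join is lossless.

Yes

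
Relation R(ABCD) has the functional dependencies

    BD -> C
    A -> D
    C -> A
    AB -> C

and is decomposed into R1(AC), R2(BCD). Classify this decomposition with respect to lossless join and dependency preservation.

Lossless test: (C)⁺ = {ACD}, which contains all of one fragment — lossless.
Dependency preservation: the restricted closure of {A} across the fragments never reaches {D}, so A → D cannot be enforced without a join — not preserved.

lossless but not dependency-preserving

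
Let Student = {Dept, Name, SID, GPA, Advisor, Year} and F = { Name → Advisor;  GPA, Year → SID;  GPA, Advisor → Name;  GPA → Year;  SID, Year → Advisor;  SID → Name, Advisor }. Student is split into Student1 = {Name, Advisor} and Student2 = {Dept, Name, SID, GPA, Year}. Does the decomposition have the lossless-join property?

Common attributes: Student1 ∩ Student2 = {Name}.
Closure of {Name}: Name → Advisor applies, adding Advisor. So (Name)⁺ = {Name, Advisor}.
This closure contains every attribute of Student1, so Student1 ∩ Student2 → Student1. The join is lossless.

Yes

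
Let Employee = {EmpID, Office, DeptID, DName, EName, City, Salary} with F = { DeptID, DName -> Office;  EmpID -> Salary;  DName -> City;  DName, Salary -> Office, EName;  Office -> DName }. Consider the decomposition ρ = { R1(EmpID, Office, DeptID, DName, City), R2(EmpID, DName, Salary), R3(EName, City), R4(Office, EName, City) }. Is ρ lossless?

Chase test. Columns are EmpID, Office, DeptID, DName, EName, City, Salary; row i has aⱼ where attribute j ∈ Ri, else bᵢⱼ.
Initial tableau (one row per fragment):
  row 1: a1 a2 a3 a4 b15 a6 b17
  row 2: a1 b22 b23 a4 b25 b26 a7
  row 3: b31 b32 b33 b34 a5 a6 b37
  row 4: b41 a2 b43 b44 a5 a6 b47
Rows 1 and 2 agree on EmpID; apply EmpID→Salary and equate their Salary entries.
Rows 1 and 2 agree on DName; apply DName→City and equate their City entries.
Rows 1 and 2 agree on DName, Salary; apply DName, Salary→Office, EName and equate their Office, EName entries.
Rows 1 and 4 agree on Office; apply Office→DName and equate their DName entries.
No row becomes fully distinguished — the join is lossy.

No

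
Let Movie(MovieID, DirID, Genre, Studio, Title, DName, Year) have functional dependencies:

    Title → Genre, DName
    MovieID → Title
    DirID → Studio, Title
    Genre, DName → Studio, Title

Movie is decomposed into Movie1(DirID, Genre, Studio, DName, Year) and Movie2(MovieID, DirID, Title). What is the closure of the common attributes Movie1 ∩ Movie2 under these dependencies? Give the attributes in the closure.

DirID, Genre, Studio, Title, DName

Movie1 ∩ Movie2 = {DirID}.
DirID → Studio, Title applies, adding Studio, Title
Title → Genre, DName applies, adding Genre, DName
Closure: {DirID, Genre, Studio, Title, DName}.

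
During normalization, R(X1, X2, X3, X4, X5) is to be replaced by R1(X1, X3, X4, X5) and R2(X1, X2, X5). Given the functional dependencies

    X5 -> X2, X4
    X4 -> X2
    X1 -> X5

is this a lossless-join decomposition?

Yes

Common attributes: R1 ∩ R2 = {X1, X5}.
Closure of {X1, X5}: X5 → X2, X4 applies, adding X2, X4. So (X1, X5)⁺ = {X1, X2, X4, X5}.
This closure contains every attribute of R2, so R1 ∩ R2 → R2. The join is lossless.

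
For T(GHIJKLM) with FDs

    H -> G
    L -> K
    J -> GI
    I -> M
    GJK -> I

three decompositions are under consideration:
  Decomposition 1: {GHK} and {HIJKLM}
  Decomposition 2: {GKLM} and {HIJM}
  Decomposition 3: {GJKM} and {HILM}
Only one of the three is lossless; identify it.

Decomposition 1

Decomposition 1: common = {HK}, closure = {GHK} → lossless.
Decomposition 2: common = {M}, closure = {M} → lossy.
Decomposition 3: common = {M}, closure = {M} → lossy.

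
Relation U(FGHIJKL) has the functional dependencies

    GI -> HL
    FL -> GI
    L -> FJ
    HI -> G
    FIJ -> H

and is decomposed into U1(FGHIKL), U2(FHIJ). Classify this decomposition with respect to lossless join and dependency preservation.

lossless and dependency-preserving

Lossless test: (FHI)⁺ = {FGHIJL}, which contains all of one fragment — lossless.
Dependency preservation: L → FJ is not contained in any single fragment, but the restricted closure of its left-hand side across the fragments still reaches the right-hand side; the remaining FDs each lie inside some fragment. All dependencies are preserved.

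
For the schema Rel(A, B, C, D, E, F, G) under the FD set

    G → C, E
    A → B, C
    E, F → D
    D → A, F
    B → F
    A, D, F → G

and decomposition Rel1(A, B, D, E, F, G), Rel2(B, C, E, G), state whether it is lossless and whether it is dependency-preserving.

lossless but not dependency-preserving

Lossless test: (B, E, G)⁺ = {A, B, C, D, E, F, G}, which contains all of one fragment — lossless.
Dependency preservation: the restricted closure of {A} across the fragments never reaches {B, C}, so A → B, C cannot be enforced without a join — not preserved.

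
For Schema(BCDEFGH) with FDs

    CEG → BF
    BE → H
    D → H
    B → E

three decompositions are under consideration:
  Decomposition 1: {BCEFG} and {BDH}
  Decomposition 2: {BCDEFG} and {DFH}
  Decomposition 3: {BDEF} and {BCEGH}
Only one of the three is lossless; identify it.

Decomposition 2

Decomposition 1: common = {B}, closure = {BEH} → lossy.
Decomposition 2: common = {DF}, closure = {DFH} → lossless.
Decomposition 3: common = {BE}, closure = {BEH} → lossy.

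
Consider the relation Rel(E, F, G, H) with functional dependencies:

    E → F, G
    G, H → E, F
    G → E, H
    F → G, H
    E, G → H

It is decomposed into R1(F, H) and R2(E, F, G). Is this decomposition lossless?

Yes

Common attributes: R1 ∩ R2 = {F}.
Closure of {F}: F → G, H applies, adding G, H; G, H → E, F applies, adding E. So (F)⁺ = {E, F, G, H}.
This closure contains every attribute of R1, so R1 ∩ R2 → R1. The join is lossless.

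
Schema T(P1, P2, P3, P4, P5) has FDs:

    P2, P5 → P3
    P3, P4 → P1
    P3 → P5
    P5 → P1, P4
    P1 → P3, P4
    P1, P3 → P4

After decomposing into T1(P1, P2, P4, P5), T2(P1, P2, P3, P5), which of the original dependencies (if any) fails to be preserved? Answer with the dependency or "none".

none

P2, P5 → P3 lies within T2.
P3, P4 → P1: restricted closure across fragments reaches P1.
P3 → P5 lies within T2.
P5 → P1, P4 lies within T1.
P1 → P3, P4: restricted closure across fragments reaches P3, P4.
P1, P3 → P4: restricted closure across fragments reaches P4.
Every dependency is enforceable on the fragments, so the decomposition is dependency-preserving.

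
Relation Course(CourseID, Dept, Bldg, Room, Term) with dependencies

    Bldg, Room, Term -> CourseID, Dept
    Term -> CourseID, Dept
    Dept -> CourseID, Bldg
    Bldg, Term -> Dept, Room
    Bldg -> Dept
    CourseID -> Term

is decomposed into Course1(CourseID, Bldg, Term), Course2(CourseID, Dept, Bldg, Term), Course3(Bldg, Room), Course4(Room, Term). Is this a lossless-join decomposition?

Chase test. Columns are CourseID, Dept, Bldg, Room, Term; row i has aⱼ where attribute j ∈ Coursei, else bᵢⱼ.
Initial tableau (one row per fragment):
  row 1: a1 b12 a3 b14 a5
  row 2: a1 a2 a3 b24 a5
  row 3: b31 b32 a3 a4 b35
  row 4: b41 b42 b43 a4 a5
Rows 1 and 2 agree on Term; apply Term→CourseID, Dept and equate their CourseID, Dept entries.
Rows 1 and 4 agree on Term; apply Term→CourseID, Dept and equate their CourseID, Dept entries.
Rows 1 and 4 agree on Dept; apply Dept→CourseID, Bldg and equate their CourseID, Bldg entries.
Rows 1 and 2 agree on Bldg, Term; apply Bldg, Term→Dept, Room and equate their Dept, Room entries.
Rows 1 and 4 agree on Bldg, Term; apply Bldg, Term→Dept, Room and equate their Dept, Room entries.
Rows 1 and 3 agree on Bldg; apply Bldg→Dept and equate their Dept entries.
Rows 1 and 3 agree on Dept; apply Dept→CourseID, Bldg and equate their CourseID, Bldg entries.
Rows 1 and 3 agree on CourseID; apply CourseID→Term and equate their Term entries.
Row 1 is now all distinguished symbols — the join is lossless.

Yes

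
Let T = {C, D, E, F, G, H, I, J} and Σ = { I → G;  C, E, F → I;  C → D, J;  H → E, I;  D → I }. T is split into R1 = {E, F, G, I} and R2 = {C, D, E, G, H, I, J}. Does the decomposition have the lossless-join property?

No

Common attributes: R1 ∩ R2 = {E, G, I}.
No dependency enlarges {E, G, I}, so (E, G, I)⁺ = {E, G, I}.
The closure contains neither all of R1 = {E, F, G, I} nor all of R2 = {C, D, E, G, H, I, J}, so the common attributes are not a superkey of either fragment. The join is lossy.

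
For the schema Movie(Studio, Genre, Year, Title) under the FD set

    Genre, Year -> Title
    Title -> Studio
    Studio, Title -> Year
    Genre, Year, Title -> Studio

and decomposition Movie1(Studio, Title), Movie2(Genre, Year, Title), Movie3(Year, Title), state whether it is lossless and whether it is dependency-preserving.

Lossless test (chase): Rows 1 and 2 agree on Title; apply Title→Studio and equate their Studio entries. Rows 1 and 3 agree on Title; apply Title→Studio and equate their Studio entries. Rows 1 and 2 agree on Studio, Title; apply Studio, Title→Year and equate their Year entries. Row 2 is now all distinguished symbols — the join is lossless.
Dependency preservation: Studio, Title → Year; Genre, Year, Title → Studio are not contained in any single fragment, but the restricted closure of each left-hand side across the fragments still reaches the right-hand side; the remaining FDs each lie inside some fragment. All dependencies are preserved.

lossless and dependency-preserving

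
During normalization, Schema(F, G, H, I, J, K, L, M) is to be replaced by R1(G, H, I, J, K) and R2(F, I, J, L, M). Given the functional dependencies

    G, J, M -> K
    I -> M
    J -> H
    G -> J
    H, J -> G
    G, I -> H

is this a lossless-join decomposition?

Yes

Common attributes: R1 ∩ R2 = {I, J}.
Closure of {I, J}: I → M applies, adding M; J → H applies, adding H; H, J → G applies, adding G; G, J, M → K applies, adding K. So (I, J)⁺ = {G, H, I, J, K, M}.
This closure contains every attribute of R1, so R1 ∩ R2 → R1. The join is lossless.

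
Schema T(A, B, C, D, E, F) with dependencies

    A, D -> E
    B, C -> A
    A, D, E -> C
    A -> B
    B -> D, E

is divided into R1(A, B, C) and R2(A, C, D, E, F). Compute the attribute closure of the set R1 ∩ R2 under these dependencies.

A, B, C, D, E

R1 ∩ R2 = {A, C}.
A → B applies, adding B
B → D, E applies, adding D, E
Closure: {A, B, C, D, E}.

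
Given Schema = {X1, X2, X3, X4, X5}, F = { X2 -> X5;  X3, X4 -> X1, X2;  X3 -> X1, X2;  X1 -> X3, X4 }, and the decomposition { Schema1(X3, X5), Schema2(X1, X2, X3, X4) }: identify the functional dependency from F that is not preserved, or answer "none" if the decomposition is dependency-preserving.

X2 -> X5

Check X2 → X5: no single fragment contains all of {X2, X5}, and the restricted closure of {X2} across the fragments never reaches {X5}.
X3, X4 → X1, X2 is preserved.
X3 → X1, X2 is preserved.
X1 → X3, X4 is preserved.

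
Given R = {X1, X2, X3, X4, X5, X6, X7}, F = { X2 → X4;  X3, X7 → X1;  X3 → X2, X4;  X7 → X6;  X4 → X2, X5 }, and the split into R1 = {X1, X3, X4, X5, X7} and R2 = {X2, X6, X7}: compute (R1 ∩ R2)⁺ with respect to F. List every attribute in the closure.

R1 ∩ R2 = {X7}.
X7 → X6 applies, adding X6
Closure: {X6, X7}.

X6, X7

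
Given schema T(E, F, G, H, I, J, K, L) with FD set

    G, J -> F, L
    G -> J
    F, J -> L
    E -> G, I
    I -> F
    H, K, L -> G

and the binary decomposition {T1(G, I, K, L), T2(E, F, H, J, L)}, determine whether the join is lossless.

No

Common attributes: T1 ∩ T2 = {L}.
No dependency enlarges {L}, so (L)⁺ = {L}.
The closure contains neither all of T1 = {G, I, K, L} nor all of T2 = {E, F, H, J, L}, so the common attributes are not a superkey of either fragment. The join is lossy.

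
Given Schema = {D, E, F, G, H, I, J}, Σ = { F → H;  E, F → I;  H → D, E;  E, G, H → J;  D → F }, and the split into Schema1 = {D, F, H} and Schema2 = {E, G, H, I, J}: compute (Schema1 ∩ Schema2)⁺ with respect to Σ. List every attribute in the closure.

D, E, F, H, I

Schema1 ∩ Schema2 = {H}.
H → D, E applies, adding D, E
D → F applies, adding F
E, F → I applies, adding I
Closure: {D, E, F, H, I}.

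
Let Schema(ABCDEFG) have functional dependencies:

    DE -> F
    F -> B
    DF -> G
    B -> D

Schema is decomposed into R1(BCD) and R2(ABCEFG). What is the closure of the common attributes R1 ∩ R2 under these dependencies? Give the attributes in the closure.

BCD

R1 ∩ R2 = {BC}.
B → D applies, adding D
Closure: {BCD}.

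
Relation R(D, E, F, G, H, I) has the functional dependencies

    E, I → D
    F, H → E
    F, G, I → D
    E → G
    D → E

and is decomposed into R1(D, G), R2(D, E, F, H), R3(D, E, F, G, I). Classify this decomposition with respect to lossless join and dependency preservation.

Lossless test (chase): Rows 2 and 3 agree on E; apply E→G and equate their G entries. Rows 1 and 2 agree on D; apply D→E and equate their E entries. No row becomes fully distinguished — the join is lossy.
Dependency preservation: every FD's attributes lie within a single fragment, so each can be enforced locally — preserved.

lossy but dependency-preserving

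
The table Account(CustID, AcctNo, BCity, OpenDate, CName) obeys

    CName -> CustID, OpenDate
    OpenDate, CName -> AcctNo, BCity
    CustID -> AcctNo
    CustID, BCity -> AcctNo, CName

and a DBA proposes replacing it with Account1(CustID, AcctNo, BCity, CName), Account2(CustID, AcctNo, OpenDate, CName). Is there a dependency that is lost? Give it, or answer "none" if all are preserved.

none

CName → CustID, OpenDate lies within Account2.
OpenDate, CName → AcctNo, BCity: restricted closure across fragments reaches AcctNo, BCity.
CustID → AcctNo lies within Account1.
CustID, BCity → AcctNo, CName lies within Account1.
Every dependency is enforceable on the fragments, so the decomposition is dependency-preserving.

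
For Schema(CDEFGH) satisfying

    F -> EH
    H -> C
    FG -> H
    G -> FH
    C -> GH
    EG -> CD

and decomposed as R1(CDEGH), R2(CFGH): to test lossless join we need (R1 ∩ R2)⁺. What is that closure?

CDEFGH

R1 ∩ R2 = {CGH}.
G → FH applies, adding F
F → EH applies, adding E
EG → CD applies, adding D
Closure: {CDEFGH}.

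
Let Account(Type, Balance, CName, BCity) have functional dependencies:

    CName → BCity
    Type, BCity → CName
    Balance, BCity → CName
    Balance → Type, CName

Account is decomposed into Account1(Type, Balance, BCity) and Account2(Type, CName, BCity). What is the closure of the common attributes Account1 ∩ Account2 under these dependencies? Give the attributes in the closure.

Account1 ∩ Account2 = {Type, BCity}.
Type, BCity → CName applies, adding CName
Closure: {Type, CName, BCity}.

Type, CName, BCity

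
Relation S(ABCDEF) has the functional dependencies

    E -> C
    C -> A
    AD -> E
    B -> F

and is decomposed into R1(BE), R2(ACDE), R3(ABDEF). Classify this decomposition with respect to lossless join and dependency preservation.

Lossless test (chase): Rows 1 and 2 agree on E; apply E→C and equate their C entries. Rows 1 and 3 agree on E; apply E→C and equate their C entries. Rows 1 and 2 agree on C; apply C→A and equate their A entries. Rows 1 and 3 agree on B; apply B→F and equate their F entries. Row 3 is now all distinguished symbols — the join is lossless.
Dependency preservation: every FD's attributes lie within a single fragment, so each can be enforced locally — preserved.

lossless and dependency-preserving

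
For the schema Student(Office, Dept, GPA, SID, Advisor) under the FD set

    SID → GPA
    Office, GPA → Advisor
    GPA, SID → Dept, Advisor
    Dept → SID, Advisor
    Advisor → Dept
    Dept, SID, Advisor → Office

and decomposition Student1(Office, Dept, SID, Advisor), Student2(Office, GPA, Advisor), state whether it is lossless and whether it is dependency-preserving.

lossless and dependency-preserving

Lossless test: (Office, Advisor)⁺ = {Office, Dept, GPA, SID, Advisor}, which contains all of one fragment — lossless.
Dependency preservation: SID → GPA; GPA, SID → Dept, Advisor are not contained in any single fragment, but the restricted closure of each left-hand side across the fragments still reaches the right-hand side; the remaining FDs each lie inside some fragment. All dependencies are preserved.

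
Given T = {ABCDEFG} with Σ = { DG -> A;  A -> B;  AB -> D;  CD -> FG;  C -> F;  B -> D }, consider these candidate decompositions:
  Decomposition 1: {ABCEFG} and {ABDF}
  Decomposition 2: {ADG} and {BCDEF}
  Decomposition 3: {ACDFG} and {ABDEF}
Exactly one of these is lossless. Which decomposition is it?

Decomposition 1

Decomposition 1: common = {ABF}, closure = {ABDF} → lossless.
Decomposition 2: common = {D}, closure = {D} → lossy.
Decomposition 3: common = {ADF}, closure = {ABDF} → lossy.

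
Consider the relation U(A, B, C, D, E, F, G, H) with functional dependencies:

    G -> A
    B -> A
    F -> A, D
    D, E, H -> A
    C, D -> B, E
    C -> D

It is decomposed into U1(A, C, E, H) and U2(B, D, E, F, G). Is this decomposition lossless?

No

Common attributes: U1 ∩ U2 = {E}.
No dependency enlarges {E}, so (E)⁺ = {E}.
The closure contains neither all of U1 = {A, C, E, H} nor all of U2 = {B, D, E, F, G}, so the common attributes are not a superkey of either fragment. The join is lossy.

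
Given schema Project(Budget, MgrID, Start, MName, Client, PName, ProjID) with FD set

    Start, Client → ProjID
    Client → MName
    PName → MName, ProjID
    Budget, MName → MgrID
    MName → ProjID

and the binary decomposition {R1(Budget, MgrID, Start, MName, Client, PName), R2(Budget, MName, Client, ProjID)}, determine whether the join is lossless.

Yes

Common attributes: R1 ∩ R2 = {Budget, MName, Client}.
Closure of {Budget, MName, Client}: Budget, MName → MgrID applies, adding MgrID; MName → ProjID applies, adding ProjID. So (Budget, MName, Client)⁺ = {Budget, MgrID, MName, Client, ProjID}.
This closure contains every attribute of R2, so R1 ∩ R2 → R2. The join is lossless.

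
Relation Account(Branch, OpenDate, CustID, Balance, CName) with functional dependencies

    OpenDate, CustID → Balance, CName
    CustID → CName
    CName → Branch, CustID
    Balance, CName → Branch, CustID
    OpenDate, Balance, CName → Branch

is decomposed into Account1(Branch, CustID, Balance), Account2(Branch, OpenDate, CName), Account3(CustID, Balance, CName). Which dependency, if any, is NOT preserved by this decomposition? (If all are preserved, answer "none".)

Check OpenDate, CustID → Balance, CName: no single fragment contains all of {OpenDate, CustID, Balance, CName}, and the restricted closure of {OpenDate, CustID} across the fragments never reaches {Balance, CName}.
CustID → CName is preserved.
CName → Branch, CustID is preserved.
Balance, CName → Branch, CustID is preserved.
OpenDate, Balance, CName → Branch is preserved.

OpenDate, CustID → Balance, CName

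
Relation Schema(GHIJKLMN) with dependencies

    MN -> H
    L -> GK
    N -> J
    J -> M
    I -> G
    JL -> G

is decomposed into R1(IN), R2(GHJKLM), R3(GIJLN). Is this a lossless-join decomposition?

No

Chase test. Columns are GHIJKLMN; row i has aⱼ where attribute j ∈ Ri, else bᵢⱼ.
Initial tableau (one row per fragment):
  row 1: b11 b12 a3 b14 b15 b16 b17 a8
  row 2: a1 a2 b23 a4 a5 a6 a7 b28
  row 3: a1 b32 a3 a4 b35 a6 b37 a8
Rows 2 and 3 agree on L; apply L→GK and equate their GK entries.
Rows 1 and 3 agree on N; apply N→J and equate their J entries.
Rows 1 and 2 agree on J; apply J→M and equate their M entries.
Rows 1 and 3 agree on J; apply J→M and equate their M entries.
Rows 1 and 3 agree on I; apply I→G and equate their G entries.
Rows 1 and 3 agree on MN; apply MN→H and equate their H entries.
No row becomes fully distinguished — the join is lossy.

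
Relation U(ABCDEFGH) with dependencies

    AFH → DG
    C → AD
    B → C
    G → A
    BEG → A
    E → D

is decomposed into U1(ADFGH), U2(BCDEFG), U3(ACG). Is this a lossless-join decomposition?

No

Chase test. Columns are ABCDEFGH; row i has aⱼ where attribute j ∈ Ui, else bᵢⱼ.
Initial tableau (one row per fragment):
  row 1: a1 b12 b13 a4 b15 a6 a7 a8
  row 2: b21 a2 a3 a4 a5 a6 a7 b28
  row 3: a1 b32 a3 b34 b35 b36 a7 b38
Rows 2 and 3 agree on C; apply C→AD and equate their AD entries.
No row becomes fully distinguished — the join is lossy.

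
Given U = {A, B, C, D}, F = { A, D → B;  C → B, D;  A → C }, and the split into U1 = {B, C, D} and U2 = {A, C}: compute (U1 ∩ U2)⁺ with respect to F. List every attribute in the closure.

U1 ∩ U2 = {C}.
C → B, D applies, adding B, D
Closure: {B, C, D}.

B, C, D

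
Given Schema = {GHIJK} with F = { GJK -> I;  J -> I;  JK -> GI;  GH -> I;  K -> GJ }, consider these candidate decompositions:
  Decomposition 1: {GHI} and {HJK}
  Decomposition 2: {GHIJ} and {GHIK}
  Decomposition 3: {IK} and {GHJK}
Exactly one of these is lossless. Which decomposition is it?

Decomposition 3

Decomposition 1: common = {H}, closure = {H} → lossy.
Decomposition 2: common = {GHI}, closure = {GHI} → lossy.
Decomposition 3: common = {K}, closure = {GIJK} → lossless.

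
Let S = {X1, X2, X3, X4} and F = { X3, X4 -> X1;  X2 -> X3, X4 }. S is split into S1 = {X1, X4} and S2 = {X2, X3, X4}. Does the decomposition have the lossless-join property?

Common attributes: S1 ∩ S2 = {X4}.
No dependency enlarges {X4}, so (X4)⁺ = {X4}.
The closure contains neither all of S1 = {X1, X4} nor all of S2 = {X2, X3, X4}, so the common attributes are not a superkey of either fragment. The join is lossy.

No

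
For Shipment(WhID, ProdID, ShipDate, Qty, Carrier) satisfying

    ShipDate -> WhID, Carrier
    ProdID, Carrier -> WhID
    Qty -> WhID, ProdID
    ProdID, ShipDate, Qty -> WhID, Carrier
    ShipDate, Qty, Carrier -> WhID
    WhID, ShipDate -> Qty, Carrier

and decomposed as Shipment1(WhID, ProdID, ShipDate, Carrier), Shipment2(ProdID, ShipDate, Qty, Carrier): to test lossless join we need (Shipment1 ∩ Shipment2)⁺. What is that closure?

WhID, ProdID, ShipDate, Qty, Carrier

Shipment1 ∩ Shipment2 = {ProdID, ShipDate, Carrier}.
ShipDate → WhID, Carrier applies, adding WhID
WhID, ShipDate → Qty, Carrier applies, adding Qty
Closure: {WhID, ProdID, ShipDate, Qty, Carrier}.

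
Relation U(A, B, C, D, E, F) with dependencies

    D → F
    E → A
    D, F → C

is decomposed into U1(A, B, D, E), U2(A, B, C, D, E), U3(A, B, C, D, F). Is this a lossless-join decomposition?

Chase test. Columns are A, B, C, D, E, F; row i has aⱼ where attribute j ∈ Ui, else bᵢⱼ.
Initial tableau (one row per fragment):
  row 1: a1 a2 b13 a4 a5 b16
  row 2: a1 a2 a3 a4 a5 b26
  row 3: a1 a2 a3 a4 b35 a6
Rows 1 and 2 agree on D; apply D→F and equate their F entries.
Rows 1 and 3 agree on D; apply D→F and equate their F entries.
Rows 1 and 2 agree on D, F; apply D, F→C and equate their C entries.
Row 1 is now all distinguished symbols — the join is lossless.

Yes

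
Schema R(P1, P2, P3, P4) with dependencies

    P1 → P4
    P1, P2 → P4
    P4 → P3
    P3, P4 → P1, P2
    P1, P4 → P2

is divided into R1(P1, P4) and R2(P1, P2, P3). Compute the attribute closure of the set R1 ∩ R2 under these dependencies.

P1, P2, P3, P4

R1 ∩ R2 = {P1}.
P1 → P4 applies, adding P4
P4 → P3 applies, adding P3
P3, P4 → P1, P2 applies, adding P2
Closure: {P1, P2, P3, P4}.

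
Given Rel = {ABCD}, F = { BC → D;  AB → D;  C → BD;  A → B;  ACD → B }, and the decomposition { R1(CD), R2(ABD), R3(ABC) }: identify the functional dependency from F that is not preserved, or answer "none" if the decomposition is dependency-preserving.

none

BC → D: restricted closure across fragments reaches D.
AB → D lies within R2.
C → BD: restricted closure across fragments reaches BD.
A → B lies within R2.
ACD → B: restricted closure across fragments reaches B.
Every dependency is enforceable on the fragments, so the decomposition is dependency-preserving.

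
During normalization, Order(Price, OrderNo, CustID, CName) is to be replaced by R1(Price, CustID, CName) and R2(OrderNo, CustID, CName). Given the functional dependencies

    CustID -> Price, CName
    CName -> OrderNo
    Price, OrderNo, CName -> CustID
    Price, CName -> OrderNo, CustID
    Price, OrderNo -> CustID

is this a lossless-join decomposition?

Common attributes: R1 ∩ R2 = {CustID, CName}.
Closure of {CustID, CName}: CustID → Price, CName applies, adding Price; CName → OrderNo applies, adding OrderNo. So (CustID, CName)⁺ = {Price, OrderNo, CustID, CName}.
This closure contains every attribute of R1, so R1 ∩ R2 → R1. The join is lossless.

Yes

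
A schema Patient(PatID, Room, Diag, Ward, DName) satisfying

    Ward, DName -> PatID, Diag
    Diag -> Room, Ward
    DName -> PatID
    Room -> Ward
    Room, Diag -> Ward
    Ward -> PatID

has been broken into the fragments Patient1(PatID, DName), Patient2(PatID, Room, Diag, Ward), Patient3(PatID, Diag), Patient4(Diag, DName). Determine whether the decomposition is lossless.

Yes

Chase test. Columns are PatID, Room, Diag, Ward, DName; row i has aⱼ where attribute j ∈ Patienti, else bᵢⱼ.
Initial tableau (one row per fragment):
  row 1: a1 b12 b13 b14 a5
  row 2: a1 a2 a3 a4 b25
  row 3: a1 b32 a3 b34 b35
  row 4: b41 b42 a3 b44 a5
Rows 2 and 3 agree on Diag; apply Diag→Room, Ward and equate their Room, Ward entries.
Rows 2 and 4 agree on Diag; apply Diag→Room, Ward and equate their Room, Ward entries.
Rows 1 and 4 agree on DName; apply DName→PatID and equate their PatID entries.
Row 4 is now all distinguished symbols — the join is lossless.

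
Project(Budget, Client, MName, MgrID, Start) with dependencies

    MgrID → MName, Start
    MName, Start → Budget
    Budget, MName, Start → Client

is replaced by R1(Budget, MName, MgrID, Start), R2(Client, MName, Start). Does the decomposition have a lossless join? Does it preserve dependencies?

Lossless test: (MName, Start)⁺ = {Budget, Client, MName, Start}, which contains all of one fragment — lossless.
Dependency preservation: Budget, MName, Start → Client is not contained in any single fragment, but the restricted closure of its left-hand side across the fragments still reaches the right-hand side; the remaining FDs each lie inside some fragment. All dependencies are preserved.

lossless and dependency-preserving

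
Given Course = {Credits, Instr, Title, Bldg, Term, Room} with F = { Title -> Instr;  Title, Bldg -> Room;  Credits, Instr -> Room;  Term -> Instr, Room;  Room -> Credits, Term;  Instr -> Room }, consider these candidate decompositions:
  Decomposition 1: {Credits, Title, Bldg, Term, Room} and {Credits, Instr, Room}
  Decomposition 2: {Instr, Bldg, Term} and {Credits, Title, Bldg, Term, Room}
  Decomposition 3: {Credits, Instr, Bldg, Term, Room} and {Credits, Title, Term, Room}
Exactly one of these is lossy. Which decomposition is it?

Decomposition 3

Decomposition 1: common = {Credits, Room}, closure = {Credits, Instr, Term, Room} → lossless.
Decomposition 2: common = {Bldg, Term}, closure = {Credits, Instr, Bldg, Term, Room} → lossless.
Decomposition 3: common = {Credits, Term, Room}, closure = {Credits, Instr, Term, Room} → lossy.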